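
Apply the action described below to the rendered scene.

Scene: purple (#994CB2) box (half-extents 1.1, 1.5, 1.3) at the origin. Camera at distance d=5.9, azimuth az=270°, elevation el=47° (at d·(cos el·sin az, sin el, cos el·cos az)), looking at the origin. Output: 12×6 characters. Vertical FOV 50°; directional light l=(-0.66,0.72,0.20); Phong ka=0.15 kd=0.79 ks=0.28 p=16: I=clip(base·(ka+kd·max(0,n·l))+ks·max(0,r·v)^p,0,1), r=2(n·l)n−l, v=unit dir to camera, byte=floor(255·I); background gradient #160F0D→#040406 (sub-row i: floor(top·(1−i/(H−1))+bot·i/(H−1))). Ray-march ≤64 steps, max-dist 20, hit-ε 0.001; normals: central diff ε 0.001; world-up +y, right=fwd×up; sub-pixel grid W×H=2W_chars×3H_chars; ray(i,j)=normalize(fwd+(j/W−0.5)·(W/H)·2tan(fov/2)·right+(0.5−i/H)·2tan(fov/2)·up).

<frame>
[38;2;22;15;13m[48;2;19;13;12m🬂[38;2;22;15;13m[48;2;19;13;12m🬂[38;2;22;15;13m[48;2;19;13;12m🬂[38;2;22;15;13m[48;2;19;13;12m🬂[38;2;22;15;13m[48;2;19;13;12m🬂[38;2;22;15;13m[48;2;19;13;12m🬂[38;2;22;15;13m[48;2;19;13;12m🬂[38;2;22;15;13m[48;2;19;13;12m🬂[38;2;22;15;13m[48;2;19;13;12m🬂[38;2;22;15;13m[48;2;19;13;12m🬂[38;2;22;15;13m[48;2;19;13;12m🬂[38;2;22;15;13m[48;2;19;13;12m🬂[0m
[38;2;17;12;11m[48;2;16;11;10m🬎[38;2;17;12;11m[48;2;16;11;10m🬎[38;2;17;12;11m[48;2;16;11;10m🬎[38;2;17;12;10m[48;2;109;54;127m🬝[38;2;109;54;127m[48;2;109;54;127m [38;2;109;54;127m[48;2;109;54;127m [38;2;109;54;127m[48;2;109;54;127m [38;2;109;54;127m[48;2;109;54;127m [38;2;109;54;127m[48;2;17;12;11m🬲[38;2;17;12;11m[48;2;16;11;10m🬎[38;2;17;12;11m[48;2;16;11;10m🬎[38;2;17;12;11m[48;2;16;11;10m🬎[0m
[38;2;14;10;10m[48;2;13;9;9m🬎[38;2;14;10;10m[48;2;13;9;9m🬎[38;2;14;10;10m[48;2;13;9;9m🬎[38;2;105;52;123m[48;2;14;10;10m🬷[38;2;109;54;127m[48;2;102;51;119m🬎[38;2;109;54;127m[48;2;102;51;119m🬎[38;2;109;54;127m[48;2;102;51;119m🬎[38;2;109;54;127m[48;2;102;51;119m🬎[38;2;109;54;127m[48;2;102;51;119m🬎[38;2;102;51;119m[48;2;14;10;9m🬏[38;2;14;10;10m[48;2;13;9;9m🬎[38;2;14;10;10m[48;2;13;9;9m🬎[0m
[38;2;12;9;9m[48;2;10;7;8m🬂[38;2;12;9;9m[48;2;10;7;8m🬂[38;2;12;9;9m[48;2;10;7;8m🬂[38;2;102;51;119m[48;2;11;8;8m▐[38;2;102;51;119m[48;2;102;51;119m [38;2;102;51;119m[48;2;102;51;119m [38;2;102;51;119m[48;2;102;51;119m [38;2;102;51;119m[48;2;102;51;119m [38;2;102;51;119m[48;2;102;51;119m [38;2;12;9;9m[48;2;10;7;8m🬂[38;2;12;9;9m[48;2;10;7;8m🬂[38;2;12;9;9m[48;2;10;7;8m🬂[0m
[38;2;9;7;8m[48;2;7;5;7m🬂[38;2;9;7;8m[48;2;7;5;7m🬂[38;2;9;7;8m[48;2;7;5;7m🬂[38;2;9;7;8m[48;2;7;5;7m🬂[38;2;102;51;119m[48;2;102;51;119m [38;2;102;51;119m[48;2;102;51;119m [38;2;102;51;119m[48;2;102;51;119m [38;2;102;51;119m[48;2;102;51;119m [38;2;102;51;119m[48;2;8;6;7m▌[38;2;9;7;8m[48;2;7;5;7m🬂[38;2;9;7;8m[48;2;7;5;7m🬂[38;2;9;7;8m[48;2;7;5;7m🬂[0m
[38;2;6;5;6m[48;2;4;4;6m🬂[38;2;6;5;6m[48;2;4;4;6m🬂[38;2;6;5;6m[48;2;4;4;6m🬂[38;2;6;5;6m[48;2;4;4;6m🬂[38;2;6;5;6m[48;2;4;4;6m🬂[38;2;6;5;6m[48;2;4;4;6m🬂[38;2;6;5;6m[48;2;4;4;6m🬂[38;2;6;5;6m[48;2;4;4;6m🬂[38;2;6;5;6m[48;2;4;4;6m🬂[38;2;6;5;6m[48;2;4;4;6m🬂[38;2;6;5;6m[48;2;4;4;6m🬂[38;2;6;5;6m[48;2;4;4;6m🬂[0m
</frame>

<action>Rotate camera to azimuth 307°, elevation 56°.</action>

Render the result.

<frame>
[38;2;22;15;13m[48;2;19;13;12m🬂[38;2;22;15;13m[48;2;19;13;12m🬂[38;2;22;15;13m[48;2;19;13;12m🬂[38;2;22;15;13m[48;2;19;13;12m🬂[38;2;22;15;13m[48;2;19;13;12m🬂[38;2;21;14;12m[48;2;109;54;127m🬎[38;2;109;54;127m[48;2;20;14;12m🬏[38;2;22;15;13m[48;2;19;13;12m🬂[38;2;22;15;13m[48;2;19;13;12m🬂[38;2;22;15;13m[48;2;19;13;12m🬂[38;2;22;15;13m[48;2;19;13;12m🬂[38;2;22;15;13m[48;2;19;13;12m🬂[0m
[38;2;17;12;11m[48;2;16;11;10m🬎[38;2;17;12;11m[48;2;16;11;10m🬎[38;2;17;12;11m[48;2;16;11;10m🬎[38;2;17;12;11m[48;2;109;54;127m🬎[38;2;18;13;11m[48;2;109;54;127m🬀[38;2;109;54;127m[48;2;109;54;127m [38;2;109;54;127m[48;2;109;54;127m [38;2;109;54;127m[48;2;18;13;11m🬺[38;2;109;54;127m[48;2;17;12;11m🬱[38;2;109;54;127m[48;2;17;12;10m🬏[38;2;17;12;11m[48;2;16;11;10m🬎[38;2;17;12;11m[48;2;16;11;10m🬎[0m
[38;2;14;10;10m[48;2;13;9;9m🬎[38;2;14;10;10m[48;2;13;9;9m🬎[38;2;102;51;119m[48;2;13;9;9m🬁[38;2;109;54;127m[48;2;102;51;119m🬊[38;2;109;54;127m[48;2;102;51;119m🬬[38;2;109;54;127m[48;2;109;54;127m [38;2;109;54;127m[48;2;109;54;127m [38;2;109;54;127m[48;2;109;54;127m [38;2;109;54;127m[48;2;47;23;54m🬝[38;2;109;54;127m[48;2;20;12;18m🬀[38;2;14;10;10m[48;2;13;9;9m🬎[38;2;14;10;10m[48;2;13;9;9m🬎[0m
[38;2;12;9;9m[48;2;10;7;8m🬂[38;2;12;9;9m[48;2;10;7;8m🬂[38;2;12;9;9m[48;2;10;7;8m🬂[38;2;102;51;119m[48;2;10;7;8m🬉[38;2;102;51;119m[48;2;102;51;119m [38;2;109;54;127m[48;2;102;51;119m🬂[38;2;109;54;127m[48;2;102;51;119m🬬[38;2;109;54;127m[48;2;47;23;54m🬝[38;2;109;54;127m[48;2;32;16;35m🬀[38;2;12;9;9m[48;2;10;7;8m🬂[38;2;12;9;9m[48;2;10;7;8m🬂[38;2;12;9;9m[48;2;10;7;8m🬂[0m
[38;2;9;7;8m[48;2;7;5;7m🬂[38;2;9;7;8m[48;2;7;5;7m🬂[38;2;9;7;8m[48;2;7;5;7m🬂[38;2;9;7;8m[48;2;7;5;7m🬂[38;2;102;51;119m[48;2;7;5;7m🬁[38;2;102;51;119m[48;2;7;5;7m🬬[38;2;102;51;119m[48;2;102;51;119m [38;2;47;23;54m[48;2;7;5;7m🬝[38;2;9;7;8m[48;2;7;5;7m🬂[38;2;9;7;8m[48;2;7;5;7m🬂[38;2;9;7;8m[48;2;7;5;7m🬂[38;2;9;7;8m[48;2;7;5;7m🬂[0m
[38;2;6;5;6m[48;2;4;4;6m🬂[38;2;6;5;6m[48;2;4;4;6m🬂[38;2;6;5;6m[48;2;4;4;6m🬂[38;2;6;5;6m[48;2;4;4;6m🬂[38;2;6;5;6m[48;2;4;4;6m🬂[38;2;6;5;6m[48;2;4;4;6m🬂[38;2;102;51;119m[48;2;4;4;6m🬂[38;2;6;5;6m[48;2;4;4;6m🬂[38;2;6;5;6m[48;2;4;4;6m🬂[38;2;6;5;6m[48;2;4;4;6m🬂[38;2;6;5;6m[48;2;4;4;6m🬂[38;2;6;5;6m[48;2;4;4;6m🬂[0m
</frame>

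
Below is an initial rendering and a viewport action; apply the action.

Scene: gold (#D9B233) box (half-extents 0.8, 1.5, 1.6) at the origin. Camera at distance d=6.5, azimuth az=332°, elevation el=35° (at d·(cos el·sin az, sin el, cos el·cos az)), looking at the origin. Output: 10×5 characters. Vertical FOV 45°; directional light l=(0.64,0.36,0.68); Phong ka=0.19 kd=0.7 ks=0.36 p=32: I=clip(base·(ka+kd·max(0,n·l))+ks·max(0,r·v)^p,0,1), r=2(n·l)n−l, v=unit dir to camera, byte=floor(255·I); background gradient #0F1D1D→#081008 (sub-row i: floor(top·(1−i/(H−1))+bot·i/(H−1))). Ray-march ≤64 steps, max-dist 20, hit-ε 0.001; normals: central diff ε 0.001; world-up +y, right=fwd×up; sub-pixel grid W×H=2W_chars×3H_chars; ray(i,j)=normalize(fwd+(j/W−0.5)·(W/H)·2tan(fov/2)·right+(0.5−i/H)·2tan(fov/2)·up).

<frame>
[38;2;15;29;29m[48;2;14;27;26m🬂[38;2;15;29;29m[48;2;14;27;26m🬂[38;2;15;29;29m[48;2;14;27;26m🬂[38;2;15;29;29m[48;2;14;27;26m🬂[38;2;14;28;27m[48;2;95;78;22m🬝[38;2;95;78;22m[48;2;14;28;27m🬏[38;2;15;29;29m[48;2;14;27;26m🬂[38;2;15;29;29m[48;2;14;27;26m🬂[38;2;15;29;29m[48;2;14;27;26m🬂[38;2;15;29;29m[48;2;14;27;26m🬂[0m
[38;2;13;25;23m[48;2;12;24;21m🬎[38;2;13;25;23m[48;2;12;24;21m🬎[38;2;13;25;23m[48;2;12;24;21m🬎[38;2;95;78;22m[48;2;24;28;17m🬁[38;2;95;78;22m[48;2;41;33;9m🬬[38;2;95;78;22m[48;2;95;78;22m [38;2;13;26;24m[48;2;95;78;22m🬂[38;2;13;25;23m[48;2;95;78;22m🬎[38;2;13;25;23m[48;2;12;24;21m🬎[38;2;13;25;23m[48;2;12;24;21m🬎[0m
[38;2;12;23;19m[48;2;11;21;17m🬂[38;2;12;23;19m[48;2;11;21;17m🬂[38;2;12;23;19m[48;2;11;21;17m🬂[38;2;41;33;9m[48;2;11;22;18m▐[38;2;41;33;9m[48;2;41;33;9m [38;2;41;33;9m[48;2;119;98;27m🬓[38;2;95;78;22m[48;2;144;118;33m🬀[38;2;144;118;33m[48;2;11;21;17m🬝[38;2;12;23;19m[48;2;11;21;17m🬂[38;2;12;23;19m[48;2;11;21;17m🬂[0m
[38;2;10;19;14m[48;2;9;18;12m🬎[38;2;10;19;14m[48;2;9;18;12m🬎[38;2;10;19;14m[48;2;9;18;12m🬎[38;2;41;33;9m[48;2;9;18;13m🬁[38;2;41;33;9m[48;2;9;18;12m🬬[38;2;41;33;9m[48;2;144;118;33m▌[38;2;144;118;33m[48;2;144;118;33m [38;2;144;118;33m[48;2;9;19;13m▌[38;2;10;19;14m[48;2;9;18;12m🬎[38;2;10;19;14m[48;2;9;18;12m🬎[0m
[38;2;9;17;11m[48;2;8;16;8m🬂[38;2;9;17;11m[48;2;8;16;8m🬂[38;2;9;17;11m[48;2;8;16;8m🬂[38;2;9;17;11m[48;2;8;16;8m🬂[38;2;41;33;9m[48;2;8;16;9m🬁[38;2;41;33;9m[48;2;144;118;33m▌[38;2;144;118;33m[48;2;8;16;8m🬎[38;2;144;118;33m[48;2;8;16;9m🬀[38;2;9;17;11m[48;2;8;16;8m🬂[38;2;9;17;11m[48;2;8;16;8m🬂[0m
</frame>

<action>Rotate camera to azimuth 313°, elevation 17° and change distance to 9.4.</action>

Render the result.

<frame>
[38;2;15;29;29m[48;2;14;27;26m🬂[38;2;15;29;29m[48;2;14;27;26m🬂[38;2;15;29;29m[48;2;14;27;26m🬂[38;2;15;29;29m[48;2;14;27;26m🬂[38;2;15;29;29m[48;2;14;27;26m🬂[38;2;15;29;29m[48;2;14;27;26m🬂[38;2;15;29;29m[48;2;14;27;26m🬂[38;2;15;29;29m[48;2;14;27;26m🬂[38;2;15;29;29m[48;2;14;27;26m🬂[38;2;15;29;29m[48;2;14;27;26m🬂[0m
[38;2;13;25;23m[48;2;12;24;21m🬎[38;2;13;25;23m[48;2;12;24;21m🬎[38;2;13;25;23m[48;2;12;24;21m🬎[38;2;12;25;23m[48;2;41;33;9m🬝[38;2;13;25;23m[48;2;41;33;9m🬎[38;2;18;27;20m[48;2;95;78;22m🬝[38;2;13;25;23m[48;2;119;98;28m🬎[38;2;13;25;23m[48;2;12;24;21m🬎[38;2;13;25;23m[48;2;12;24;21m🬎[38;2;13;25;23m[48;2;12;24;21m🬎[0m
[38;2;12;23;19m[48;2;11;21;17m🬂[38;2;12;23;19m[48;2;11;21;17m🬂[38;2;12;23;19m[48;2;11;21;17m🬂[38;2;41;33;9m[48;2;11;22;18m▐[38;2;41;33;9m[48;2;41;33;9m [38;2;41;33;9m[48;2;41;33;9m [38;2;144;118;34m[48;2;144;118;33m🬎[38;2;12;23;19m[48;2;11;21;17m🬂[38;2;12;23;19m[48;2;11;21;17m🬂[38;2;12;23;19m[48;2;11;21;17m🬂[0m
[38;2;10;19;14m[48;2;9;18;12m🬎[38;2;10;19;14m[48;2;9;18;12m🬎[38;2;10;19;14m[48;2;9;18;12m🬎[38;2;41;33;9m[48;2;9;18;13m🬁[38;2;41;33;9m[48;2;9;18;12m🬎[38;2;41;33;9m[48;2;41;33;9m [38;2;144;118;33m[48;2;9;18;12m🬝[38;2;10;19;14m[48;2;9;18;12m🬎[38;2;10;19;14m[48;2;9;18;12m🬎[38;2;10;19;14m[48;2;9;18;12m🬎[0m
[38;2;9;17;11m[48;2;8;16;8m🬂[38;2;9;17;11m[48;2;8;16;8m🬂[38;2;9;17;11m[48;2;8;16;8m🬂[38;2;9;17;11m[48;2;8;16;8m🬂[38;2;9;17;11m[48;2;8;16;8m🬂[38;2;9;17;11m[48;2;8;16;8m🬂[38;2;9;17;11m[48;2;8;16;8m🬂[38;2;9;17;11m[48;2;8;16;8m🬂[38;2;9;17;11m[48;2;8;16;8m🬂[38;2;9;17;11m[48;2;8;16;8m🬂[0m
</frame>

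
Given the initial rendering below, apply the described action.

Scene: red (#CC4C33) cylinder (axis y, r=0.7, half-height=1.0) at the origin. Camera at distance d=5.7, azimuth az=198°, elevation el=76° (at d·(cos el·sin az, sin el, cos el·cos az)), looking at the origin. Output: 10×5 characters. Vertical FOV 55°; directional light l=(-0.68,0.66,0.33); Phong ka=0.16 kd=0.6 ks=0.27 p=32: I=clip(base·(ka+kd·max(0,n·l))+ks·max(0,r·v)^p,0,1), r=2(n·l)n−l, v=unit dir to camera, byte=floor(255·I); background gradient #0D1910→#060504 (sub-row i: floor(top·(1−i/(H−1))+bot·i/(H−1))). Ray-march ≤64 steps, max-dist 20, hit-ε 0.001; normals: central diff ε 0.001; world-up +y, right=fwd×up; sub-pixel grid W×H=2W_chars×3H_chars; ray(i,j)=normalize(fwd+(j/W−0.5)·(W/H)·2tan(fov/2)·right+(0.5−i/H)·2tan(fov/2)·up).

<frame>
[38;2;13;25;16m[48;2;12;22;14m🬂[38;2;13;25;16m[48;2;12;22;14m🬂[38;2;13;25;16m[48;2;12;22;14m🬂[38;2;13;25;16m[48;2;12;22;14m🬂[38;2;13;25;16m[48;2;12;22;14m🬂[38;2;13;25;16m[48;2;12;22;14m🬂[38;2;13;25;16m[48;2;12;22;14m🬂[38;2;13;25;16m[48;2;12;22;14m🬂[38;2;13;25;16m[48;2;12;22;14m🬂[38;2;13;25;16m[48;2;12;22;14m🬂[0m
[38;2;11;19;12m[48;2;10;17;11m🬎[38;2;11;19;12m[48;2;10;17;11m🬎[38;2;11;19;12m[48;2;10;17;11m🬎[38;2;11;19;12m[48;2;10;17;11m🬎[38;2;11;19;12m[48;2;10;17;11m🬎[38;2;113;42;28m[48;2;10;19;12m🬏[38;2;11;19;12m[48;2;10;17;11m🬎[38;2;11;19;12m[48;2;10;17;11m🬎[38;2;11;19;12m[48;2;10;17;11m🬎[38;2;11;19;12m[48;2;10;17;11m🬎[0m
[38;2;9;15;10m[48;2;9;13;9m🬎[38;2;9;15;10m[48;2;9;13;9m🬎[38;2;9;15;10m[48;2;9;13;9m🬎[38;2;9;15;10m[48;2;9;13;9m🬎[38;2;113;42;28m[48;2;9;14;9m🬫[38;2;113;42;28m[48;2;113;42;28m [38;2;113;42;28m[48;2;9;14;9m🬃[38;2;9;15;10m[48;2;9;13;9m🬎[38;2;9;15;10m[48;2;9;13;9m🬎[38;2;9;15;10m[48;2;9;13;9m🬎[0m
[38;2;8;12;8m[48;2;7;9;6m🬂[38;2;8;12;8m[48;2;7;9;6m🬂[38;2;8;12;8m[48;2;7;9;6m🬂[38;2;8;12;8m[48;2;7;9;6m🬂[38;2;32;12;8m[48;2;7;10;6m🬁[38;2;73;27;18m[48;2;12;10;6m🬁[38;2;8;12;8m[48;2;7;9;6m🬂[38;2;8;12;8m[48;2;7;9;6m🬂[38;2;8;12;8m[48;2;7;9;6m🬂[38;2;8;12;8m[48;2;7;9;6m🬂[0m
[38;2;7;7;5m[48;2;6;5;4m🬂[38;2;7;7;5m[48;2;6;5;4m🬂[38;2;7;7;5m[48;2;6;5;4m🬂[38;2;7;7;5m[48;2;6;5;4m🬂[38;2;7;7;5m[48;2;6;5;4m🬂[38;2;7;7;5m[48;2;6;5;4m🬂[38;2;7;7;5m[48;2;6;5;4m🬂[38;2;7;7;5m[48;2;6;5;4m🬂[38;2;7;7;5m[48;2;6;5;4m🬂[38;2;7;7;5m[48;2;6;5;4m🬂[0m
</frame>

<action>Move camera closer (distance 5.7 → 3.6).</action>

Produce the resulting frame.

<frame>
[38;2;13;25;16m[48;2;12;22;14m🬂[38;2;13;25;16m[48;2;12;22;14m🬂[38;2;13;25;16m[48;2;12;22;14m🬂[38;2;13;25;16m[48;2;12;22;14m🬂[38;2;13;25;16m[48;2;12;22;14m🬂[38;2;13;25;16m[48;2;12;22;14m🬂[38;2;13;25;16m[48;2;12;22;14m🬂[38;2;13;25;16m[48;2;12;22;14m🬂[38;2;13;25;16m[48;2;12;22;14m🬂[38;2;13;25;16m[48;2;12;22;14m🬂[0m
[38;2;11;19;12m[48;2;10;17;11m🬎[38;2;11;19;12m[48;2;10;17;11m🬎[38;2;11;19;12m[48;2;10;17;11m🬎[38;2;10;19;12m[48;2;113;42;28m🬝[38;2;11;20;13m[48;2;113;42;28m🬀[38;2;113;42;28m[48;2;113;42;28m [38;2;113;42;28m[48;2;11;19;12m🬱[38;2;11;19;12m[48;2;10;17;11m🬎[38;2;11;19;12m[48;2;10;17;11m🬎[38;2;11;19;12m[48;2;10;17;11m🬎[0m
[38;2;9;15;10m[48;2;9;13;9m🬎[38;2;9;15;10m[48;2;9;13;9m🬎[38;2;9;15;10m[48;2;9;13;9m🬎[38;2;113;42;28m[48;2;9;14;9m▐[38;2;113;42;28m[48;2;113;42;28m [38;2;113;42;28m[48;2;113;42;28m [38;2;113;42;28m[48;2;113;42;28m [38;2;9;15;10m[48;2;9;13;9m🬎[38;2;9;15;10m[48;2;9;13;9m🬎[38;2;9;15;10m[48;2;9;13;9m🬎[0m
[38;2;8;12;8m[48;2;7;9;6m🬂[38;2;8;12;8m[48;2;7;9;6m🬂[38;2;8;12;8m[48;2;7;9;6m🬂[38;2;8;12;8m[48;2;7;9;6m🬂[38;2;113;42;28m[48;2;13;10;6m🬂[38;2;113;42;28m[48;2;19;11;7m🬆[38;2;113;42;28m[48;2;7;10;6m🬀[38;2;8;12;8m[48;2;7;9;6m🬂[38;2;8;12;8m[48;2;7;9;6m🬂[38;2;8;12;8m[48;2;7;9;6m🬂[0m
[38;2;7;7;5m[48;2;6;5;4m🬂[38;2;7;7;5m[48;2;6;5;4m🬂[38;2;7;7;5m[48;2;6;5;4m🬂[38;2;7;7;5m[48;2;6;5;4m🬂[38;2;7;7;5m[48;2;6;5;4m🬂[38;2;7;7;5m[48;2;6;5;4m🬂[38;2;7;7;5m[48;2;6;5;4m🬂[38;2;7;7;5m[48;2;6;5;4m🬂[38;2;7;7;5m[48;2;6;5;4m🬂[38;2;7;7;5m[48;2;6;5;4m🬂[0m
</frame>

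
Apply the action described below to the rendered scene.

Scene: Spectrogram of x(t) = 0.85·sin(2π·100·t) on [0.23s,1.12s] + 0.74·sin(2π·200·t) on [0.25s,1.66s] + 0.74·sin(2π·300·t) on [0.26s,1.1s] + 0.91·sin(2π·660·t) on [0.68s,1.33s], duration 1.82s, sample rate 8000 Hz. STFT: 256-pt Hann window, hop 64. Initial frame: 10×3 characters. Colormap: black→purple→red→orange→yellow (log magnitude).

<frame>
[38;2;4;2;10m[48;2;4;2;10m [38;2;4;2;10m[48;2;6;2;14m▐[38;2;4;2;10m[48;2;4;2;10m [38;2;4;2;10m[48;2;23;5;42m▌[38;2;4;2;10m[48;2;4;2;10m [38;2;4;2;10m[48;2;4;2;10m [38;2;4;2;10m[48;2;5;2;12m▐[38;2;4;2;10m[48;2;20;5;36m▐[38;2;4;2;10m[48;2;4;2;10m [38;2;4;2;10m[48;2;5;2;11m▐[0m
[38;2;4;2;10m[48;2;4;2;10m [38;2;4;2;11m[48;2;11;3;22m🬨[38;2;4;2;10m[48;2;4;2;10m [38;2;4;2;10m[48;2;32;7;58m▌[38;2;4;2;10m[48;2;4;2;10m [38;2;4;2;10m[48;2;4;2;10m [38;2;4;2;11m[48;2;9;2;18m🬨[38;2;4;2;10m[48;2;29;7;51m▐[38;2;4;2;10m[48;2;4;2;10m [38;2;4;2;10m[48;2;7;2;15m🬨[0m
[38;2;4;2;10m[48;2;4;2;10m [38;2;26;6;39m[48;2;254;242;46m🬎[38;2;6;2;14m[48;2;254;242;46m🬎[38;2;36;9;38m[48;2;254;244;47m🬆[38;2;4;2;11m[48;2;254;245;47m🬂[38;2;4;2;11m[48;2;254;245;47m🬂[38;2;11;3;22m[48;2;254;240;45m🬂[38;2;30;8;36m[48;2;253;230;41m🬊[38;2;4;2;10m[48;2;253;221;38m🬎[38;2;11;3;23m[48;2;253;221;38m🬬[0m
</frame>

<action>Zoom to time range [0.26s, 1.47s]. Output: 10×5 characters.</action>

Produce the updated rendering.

<frame>
[38;2;4;2;10m[48;2;4;2;10m [38;2;4;2;10m[48;2;4;2;10m [38;2;4;2;10m[48;2;4;2;10m [38;2;19;5;36m[48;2;20;5;37m🬂[38;2;4;2;10m[48;2;4;2;10m [38;2;4;2;10m[48;2;4;2;10m [38;2;4;2;10m[48;2;4;2;10m [38;2;6;2;13m[48;2;4;2;10m▌[38;2;4;2;10m[48;2;15;4;28m▌[38;2;4;2;10m[48;2;19;5;35m▐[0m
[38;2;4;2;10m[48;2;4;2;10m [38;2;4;2;10m[48;2;4;2;10m [38;2;4;2;10m[48;2;4;2;10m [38;2;21;5;39m[48;2;23;6;42m🬎[38;2;4;2;10m[48;2;4;2;10m [38;2;4;2;10m[48;2;4;2;10m [38;2;4;2;10m[48;2;4;2;10m [38;2;4;2;10m[48;2;6;2;14m▐[38;2;4;2;10m[48;2;16;4;31m▌[38;2;4;2;10m[48;2;21;5;39m▐[0m
[38;2;4;2;10m[48;2;4;2;10m [38;2;4;2;10m[48;2;4;2;10m [38;2;4;2;10m[48;2;4;2;10m [38;2;26;6;47m[48;2;30;7;54m🬎[38;2;4;2;10m[48;2;4;2;10m [38;2;4;2;10m[48;2;4;2;10m [38;2;4;2;10m[48;2;4;2;10m [38;2;4;2;10m[48;2;8;2;17m▐[38;2;4;2;10m[48;2;21;5;38m▌[38;2;4;2;10m[48;2;27;6;48m▐[0m
[38;2;4;2;10m[48;2;4;2;10m [38;2;4;2;10m[48;2;4;2;10m [38;2;4;2;10m[48;2;4;2;10m [38;2;41;9;72m[48;2;129;32;84m🬎[38;2;4;2;10m[48;2;7;2;15m🬎[38;2;4;2;10m[48;2;7;2;15m🬎[38;2;4;2;10m[48;2;7;2;15m🬎[38;2;6;2;14m[48;2;19;5;35m🬨[38;2;10;3;21m[48;2;65;15;76m🬕[38;2;18;4;35m[48;2;137;35;84m🬬[0m
[38;2;5;2;12m[48;2;253;231;42m🬂[38;2;5;2;12m[48;2;253;231;42m🬂[38;2;5;2;12m[48;2;253;231;42m🬂[38;2;236;124;29m[48;2;253;235;43m🬀[38;2;254;245;47m[48;2;253;221;38m🬰[38;2;254;245;47m[48;2;253;221;38m🬰[38;2;254;245;47m[48;2;253;221;38m🬰[38;2;253;235;43m[48;2;36;8;63m🬴[38;2;253;235;43m[48;2;71;17;74m🬰[38;2;63;16;52m[48;2;252;201;30m🬍[0m
</frame>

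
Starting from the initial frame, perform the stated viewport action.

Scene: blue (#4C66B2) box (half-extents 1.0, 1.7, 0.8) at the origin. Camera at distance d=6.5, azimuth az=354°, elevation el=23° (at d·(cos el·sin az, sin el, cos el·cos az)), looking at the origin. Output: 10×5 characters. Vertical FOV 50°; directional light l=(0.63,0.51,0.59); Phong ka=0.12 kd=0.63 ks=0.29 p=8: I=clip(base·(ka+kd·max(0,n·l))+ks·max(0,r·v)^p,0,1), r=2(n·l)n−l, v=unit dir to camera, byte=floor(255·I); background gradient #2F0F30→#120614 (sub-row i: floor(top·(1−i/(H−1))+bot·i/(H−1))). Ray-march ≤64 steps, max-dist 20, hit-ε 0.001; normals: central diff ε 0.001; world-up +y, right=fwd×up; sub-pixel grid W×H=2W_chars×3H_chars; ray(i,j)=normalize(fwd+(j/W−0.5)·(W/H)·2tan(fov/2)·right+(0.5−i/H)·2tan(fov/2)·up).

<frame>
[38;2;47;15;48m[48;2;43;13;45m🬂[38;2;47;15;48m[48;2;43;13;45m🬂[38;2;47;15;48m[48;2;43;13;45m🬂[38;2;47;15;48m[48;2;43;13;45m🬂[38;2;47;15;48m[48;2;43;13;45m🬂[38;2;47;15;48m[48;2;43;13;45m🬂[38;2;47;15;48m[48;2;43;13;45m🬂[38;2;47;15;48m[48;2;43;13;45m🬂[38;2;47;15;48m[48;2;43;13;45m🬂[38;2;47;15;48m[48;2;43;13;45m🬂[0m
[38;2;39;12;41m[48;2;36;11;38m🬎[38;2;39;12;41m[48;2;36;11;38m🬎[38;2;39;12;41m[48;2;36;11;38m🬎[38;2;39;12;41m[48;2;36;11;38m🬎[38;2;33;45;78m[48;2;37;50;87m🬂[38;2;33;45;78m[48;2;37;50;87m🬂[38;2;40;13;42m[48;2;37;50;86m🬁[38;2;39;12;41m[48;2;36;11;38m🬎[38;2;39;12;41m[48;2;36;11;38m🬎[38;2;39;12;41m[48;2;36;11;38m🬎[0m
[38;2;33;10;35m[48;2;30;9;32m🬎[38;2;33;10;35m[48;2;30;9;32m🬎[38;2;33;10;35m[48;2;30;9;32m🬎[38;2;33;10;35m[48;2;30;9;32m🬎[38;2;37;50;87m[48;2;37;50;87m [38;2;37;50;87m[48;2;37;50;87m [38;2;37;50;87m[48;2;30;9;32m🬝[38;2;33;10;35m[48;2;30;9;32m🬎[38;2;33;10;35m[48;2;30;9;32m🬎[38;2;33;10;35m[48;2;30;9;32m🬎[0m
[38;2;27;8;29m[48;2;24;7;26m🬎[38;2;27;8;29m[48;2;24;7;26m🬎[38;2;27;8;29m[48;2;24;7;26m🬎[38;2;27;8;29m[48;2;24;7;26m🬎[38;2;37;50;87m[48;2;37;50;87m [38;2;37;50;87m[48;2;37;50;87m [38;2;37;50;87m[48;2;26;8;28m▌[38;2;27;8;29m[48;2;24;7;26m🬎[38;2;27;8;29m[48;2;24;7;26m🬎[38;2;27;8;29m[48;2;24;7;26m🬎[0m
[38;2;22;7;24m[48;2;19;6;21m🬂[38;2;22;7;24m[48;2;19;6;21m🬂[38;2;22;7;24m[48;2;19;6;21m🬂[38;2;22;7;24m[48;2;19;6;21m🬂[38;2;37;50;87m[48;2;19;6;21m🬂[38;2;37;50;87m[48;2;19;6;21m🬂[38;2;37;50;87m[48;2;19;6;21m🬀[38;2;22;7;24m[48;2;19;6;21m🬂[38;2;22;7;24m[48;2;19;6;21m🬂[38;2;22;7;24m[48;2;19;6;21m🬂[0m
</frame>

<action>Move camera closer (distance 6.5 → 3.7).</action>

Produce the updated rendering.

<frame>
[38;2;47;15;48m[48;2;43;13;45m🬂[38;2;47;15;48m[48;2;43;13;45m🬂[38;2;37;50;87m[48;2;37;50;87m [38;2;37;50;87m[48;2;38;50;88m🬺[38;2;39;52;89m[48;2;37;50;88m🬁[38;2;40;53;90m[48;2;38;51;89m🬊[38;2;43;56;93m[48;2;40;53;90m🬊[38;2;47;60;97m[48;2;44;56;94m🬊[38;2;49;62;100m[48;2;43;13;45m🬕[38;2;47;15;48m[48;2;43;13;45m🬂[0m
[38;2;39;12;41m[48;2;36;11;38m🬎[38;2;39;12;41m[48;2;36;11;38m🬎[38;2;37;50;87m[48;2;37;11;39m🬨[38;2;37;50;87m[48;2;37;50;87m [38;2;37;50;87m[48;2;37;50;88m🬺[38;2;38;51;88m[48;2;37;50;87m🬊[38;2;39;52;89m[48;2;38;51;88m🬊[38;2;41;54;91m[48;2;39;51;89m🬊[38;2;41;54;92m[48;2;38;12;40m▌[38;2;39;12;41m[48;2;36;11;38m🬎[0m
[38;2;33;10;35m[48;2;30;9;32m🬎[38;2;33;10;35m[48;2;30;9;32m🬎[38;2;37;50;87m[48;2;32;10;34m▐[38;2;37;50;87m[48;2;37;50;87m [38;2;37;50;87m[48;2;37;50;87m [38;2;37;50;87m[48;2;37;50;87m [38;2;37;50;88m[48;2;37;50;87m🬂[38;2;38;51;88m[48;2;37;50;87m🬊[38;2;39;52;89m[48;2;31;9;33m🬀[38;2;33;10;35m[48;2;30;9;32m🬎[0m
[38;2;27;8;29m[48;2;24;7;26m🬎[38;2;27;8;29m[48;2;24;7;26m🬎[38;2;37;50;87m[48;2;25;7;27m🬉[38;2;37;50;87m[48;2;37;50;87m [38;2;37;50;87m[48;2;37;50;87m [38;2;37;50;87m[48;2;37;50;87m [38;2;37;50;87m[48;2;37;50;87m [38;2;37;50;87m[48;2;37;50;87m [38;2;27;8;29m[48;2;24;7;26m🬎[38;2;27;8;29m[48;2;24;7;26m🬎[0m
[38;2;22;7;24m[48;2;19;6;21m🬂[38;2;22;7;24m[48;2;19;6;21m🬂[38;2;22;7;24m[48;2;19;6;21m🬂[38;2;37;50;87m[48;2;37;50;87m [38;2;37;50;87m[48;2;37;50;87m [38;2;37;50;87m[48;2;37;50;87m [38;2;37;50;87m[48;2;37;50;87m [38;2;37;50;87m[48;2;18;6;20m🬝[38;2;22;7;24m[48;2;19;6;21m🬂[38;2;22;7;24m[48;2;19;6;21m🬂[0m
</frame>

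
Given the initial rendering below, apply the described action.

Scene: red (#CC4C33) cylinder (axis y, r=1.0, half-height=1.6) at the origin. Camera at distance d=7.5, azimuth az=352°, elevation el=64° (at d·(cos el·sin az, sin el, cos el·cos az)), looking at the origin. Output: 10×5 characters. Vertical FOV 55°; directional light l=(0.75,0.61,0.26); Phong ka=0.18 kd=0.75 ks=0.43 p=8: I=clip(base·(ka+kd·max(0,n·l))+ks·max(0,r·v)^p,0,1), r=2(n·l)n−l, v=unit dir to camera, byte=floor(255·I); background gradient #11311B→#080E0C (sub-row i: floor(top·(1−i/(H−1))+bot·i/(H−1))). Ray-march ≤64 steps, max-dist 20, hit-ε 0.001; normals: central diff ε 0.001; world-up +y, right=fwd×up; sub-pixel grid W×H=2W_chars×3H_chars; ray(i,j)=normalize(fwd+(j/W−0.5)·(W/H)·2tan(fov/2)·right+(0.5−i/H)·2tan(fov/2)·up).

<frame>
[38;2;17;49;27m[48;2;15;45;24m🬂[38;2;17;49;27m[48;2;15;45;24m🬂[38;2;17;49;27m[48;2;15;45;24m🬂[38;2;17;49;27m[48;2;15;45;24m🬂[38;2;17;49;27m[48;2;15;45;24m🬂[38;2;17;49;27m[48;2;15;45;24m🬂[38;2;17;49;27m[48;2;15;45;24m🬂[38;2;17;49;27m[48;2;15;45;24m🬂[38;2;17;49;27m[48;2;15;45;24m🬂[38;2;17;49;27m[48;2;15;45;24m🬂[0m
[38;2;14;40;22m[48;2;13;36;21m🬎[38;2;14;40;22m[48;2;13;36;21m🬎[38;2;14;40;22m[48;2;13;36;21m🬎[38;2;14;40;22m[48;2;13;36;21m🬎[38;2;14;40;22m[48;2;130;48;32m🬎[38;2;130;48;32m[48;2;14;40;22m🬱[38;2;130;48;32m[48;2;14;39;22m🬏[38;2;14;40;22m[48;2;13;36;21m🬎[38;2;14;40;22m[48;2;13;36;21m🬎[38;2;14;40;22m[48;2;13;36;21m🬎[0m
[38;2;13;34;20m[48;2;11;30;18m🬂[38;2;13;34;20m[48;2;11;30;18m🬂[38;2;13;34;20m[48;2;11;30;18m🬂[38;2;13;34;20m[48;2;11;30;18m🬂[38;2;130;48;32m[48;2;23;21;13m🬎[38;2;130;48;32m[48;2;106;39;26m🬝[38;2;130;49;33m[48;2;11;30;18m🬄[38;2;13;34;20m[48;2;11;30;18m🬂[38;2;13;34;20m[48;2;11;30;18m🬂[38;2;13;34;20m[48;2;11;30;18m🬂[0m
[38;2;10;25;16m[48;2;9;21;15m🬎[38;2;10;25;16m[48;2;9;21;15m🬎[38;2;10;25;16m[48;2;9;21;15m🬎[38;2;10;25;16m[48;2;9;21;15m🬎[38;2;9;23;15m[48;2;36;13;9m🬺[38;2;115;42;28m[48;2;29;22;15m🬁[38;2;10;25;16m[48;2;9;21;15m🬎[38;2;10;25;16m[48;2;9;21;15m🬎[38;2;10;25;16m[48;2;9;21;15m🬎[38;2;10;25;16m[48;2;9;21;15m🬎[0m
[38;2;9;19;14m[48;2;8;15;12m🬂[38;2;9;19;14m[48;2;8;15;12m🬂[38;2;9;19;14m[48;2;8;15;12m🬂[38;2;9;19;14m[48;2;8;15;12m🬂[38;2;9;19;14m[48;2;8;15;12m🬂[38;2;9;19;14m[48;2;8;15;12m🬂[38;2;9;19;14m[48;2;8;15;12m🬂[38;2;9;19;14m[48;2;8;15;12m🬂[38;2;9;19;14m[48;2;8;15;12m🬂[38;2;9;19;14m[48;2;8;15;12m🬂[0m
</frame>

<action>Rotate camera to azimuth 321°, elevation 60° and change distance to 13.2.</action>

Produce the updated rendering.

<frame>
[38;2;17;49;27m[48;2;15;45;24m🬂[38;2;17;49;27m[48;2;15;45;24m🬂[38;2;17;49;27m[48;2;15;45;24m🬂[38;2;17;49;27m[48;2;15;45;24m🬂[38;2;17;49;27m[48;2;15;45;24m🬂[38;2;17;49;27m[48;2;15;45;24m🬂[38;2;17;49;27m[48;2;15;45;24m🬂[38;2;17;49;27m[48;2;15;45;24m🬂[38;2;17;49;27m[48;2;15;45;24m🬂[38;2;17;49;27m[48;2;15;45;24m🬂[0m
[38;2;14;40;22m[48;2;13;36;21m🬎[38;2;14;40;22m[48;2;13;36;21m🬎[38;2;14;40;22m[48;2;13;36;21m🬎[38;2;14;40;22m[48;2;13;36;21m🬎[38;2;14;40;22m[48;2;13;36;21m🬎[38;2;14;40;22m[48;2;13;36;21m🬎[38;2;14;40;22m[48;2;13;36;21m🬎[38;2;14;40;22m[48;2;13;36;21m🬎[38;2;14;40;22m[48;2;13;36;21m🬎[38;2;14;40;22m[48;2;13;36;21m🬎[0m
[38;2;13;34;20m[48;2;11;30;18m🬂[38;2;13;34;20m[48;2;11;30;18m🬂[38;2;13;34;20m[48;2;11;30;18m🬂[38;2;13;34;20m[48;2;11;30;18m🬂[38;2;131;50;34m[48;2;18;26;16m🬉[38;2;132;51;36m[48;2;36;13;9m🬬[38;2;13;34;20m[48;2;11;30;18m🬂[38;2;13;34;20m[48;2;11;30;18m🬂[38;2;13;34;20m[48;2;11;30;18m🬂[38;2;13;34;20m[48;2;11;30;18m🬂[0m
[38;2;10;25;16m[48;2;9;21;15m🬎[38;2;10;25;16m[48;2;9;21;15m🬎[38;2;10;25;16m[48;2;9;21;15m🬎[38;2;10;25;16m[48;2;9;21;15m🬎[38;2;10;25;16m[48;2;9;21;15m🬎[38;2;36;13;9m[48;2;9;23;15m🬀[38;2;10;25;16m[48;2;9;21;15m🬎[38;2;10;25;16m[48;2;9;21;15m🬎[38;2;10;25;16m[48;2;9;21;15m🬎[38;2;10;25;16m[48;2;9;21;15m🬎[0m
[38;2;9;19;14m[48;2;8;15;12m🬂[38;2;9;19;14m[48;2;8;15;12m🬂[38;2;9;19;14m[48;2;8;15;12m🬂[38;2;9;19;14m[48;2;8;15;12m🬂[38;2;9;19;14m[48;2;8;15;12m🬂[38;2;9;19;14m[48;2;8;15;12m🬂[38;2;9;19;14m[48;2;8;15;12m🬂[38;2;9;19;14m[48;2;8;15;12m🬂[38;2;9;19;14m[48;2;8;15;12m🬂[38;2;9;19;14m[48;2;8;15;12m🬂[0m
</frame>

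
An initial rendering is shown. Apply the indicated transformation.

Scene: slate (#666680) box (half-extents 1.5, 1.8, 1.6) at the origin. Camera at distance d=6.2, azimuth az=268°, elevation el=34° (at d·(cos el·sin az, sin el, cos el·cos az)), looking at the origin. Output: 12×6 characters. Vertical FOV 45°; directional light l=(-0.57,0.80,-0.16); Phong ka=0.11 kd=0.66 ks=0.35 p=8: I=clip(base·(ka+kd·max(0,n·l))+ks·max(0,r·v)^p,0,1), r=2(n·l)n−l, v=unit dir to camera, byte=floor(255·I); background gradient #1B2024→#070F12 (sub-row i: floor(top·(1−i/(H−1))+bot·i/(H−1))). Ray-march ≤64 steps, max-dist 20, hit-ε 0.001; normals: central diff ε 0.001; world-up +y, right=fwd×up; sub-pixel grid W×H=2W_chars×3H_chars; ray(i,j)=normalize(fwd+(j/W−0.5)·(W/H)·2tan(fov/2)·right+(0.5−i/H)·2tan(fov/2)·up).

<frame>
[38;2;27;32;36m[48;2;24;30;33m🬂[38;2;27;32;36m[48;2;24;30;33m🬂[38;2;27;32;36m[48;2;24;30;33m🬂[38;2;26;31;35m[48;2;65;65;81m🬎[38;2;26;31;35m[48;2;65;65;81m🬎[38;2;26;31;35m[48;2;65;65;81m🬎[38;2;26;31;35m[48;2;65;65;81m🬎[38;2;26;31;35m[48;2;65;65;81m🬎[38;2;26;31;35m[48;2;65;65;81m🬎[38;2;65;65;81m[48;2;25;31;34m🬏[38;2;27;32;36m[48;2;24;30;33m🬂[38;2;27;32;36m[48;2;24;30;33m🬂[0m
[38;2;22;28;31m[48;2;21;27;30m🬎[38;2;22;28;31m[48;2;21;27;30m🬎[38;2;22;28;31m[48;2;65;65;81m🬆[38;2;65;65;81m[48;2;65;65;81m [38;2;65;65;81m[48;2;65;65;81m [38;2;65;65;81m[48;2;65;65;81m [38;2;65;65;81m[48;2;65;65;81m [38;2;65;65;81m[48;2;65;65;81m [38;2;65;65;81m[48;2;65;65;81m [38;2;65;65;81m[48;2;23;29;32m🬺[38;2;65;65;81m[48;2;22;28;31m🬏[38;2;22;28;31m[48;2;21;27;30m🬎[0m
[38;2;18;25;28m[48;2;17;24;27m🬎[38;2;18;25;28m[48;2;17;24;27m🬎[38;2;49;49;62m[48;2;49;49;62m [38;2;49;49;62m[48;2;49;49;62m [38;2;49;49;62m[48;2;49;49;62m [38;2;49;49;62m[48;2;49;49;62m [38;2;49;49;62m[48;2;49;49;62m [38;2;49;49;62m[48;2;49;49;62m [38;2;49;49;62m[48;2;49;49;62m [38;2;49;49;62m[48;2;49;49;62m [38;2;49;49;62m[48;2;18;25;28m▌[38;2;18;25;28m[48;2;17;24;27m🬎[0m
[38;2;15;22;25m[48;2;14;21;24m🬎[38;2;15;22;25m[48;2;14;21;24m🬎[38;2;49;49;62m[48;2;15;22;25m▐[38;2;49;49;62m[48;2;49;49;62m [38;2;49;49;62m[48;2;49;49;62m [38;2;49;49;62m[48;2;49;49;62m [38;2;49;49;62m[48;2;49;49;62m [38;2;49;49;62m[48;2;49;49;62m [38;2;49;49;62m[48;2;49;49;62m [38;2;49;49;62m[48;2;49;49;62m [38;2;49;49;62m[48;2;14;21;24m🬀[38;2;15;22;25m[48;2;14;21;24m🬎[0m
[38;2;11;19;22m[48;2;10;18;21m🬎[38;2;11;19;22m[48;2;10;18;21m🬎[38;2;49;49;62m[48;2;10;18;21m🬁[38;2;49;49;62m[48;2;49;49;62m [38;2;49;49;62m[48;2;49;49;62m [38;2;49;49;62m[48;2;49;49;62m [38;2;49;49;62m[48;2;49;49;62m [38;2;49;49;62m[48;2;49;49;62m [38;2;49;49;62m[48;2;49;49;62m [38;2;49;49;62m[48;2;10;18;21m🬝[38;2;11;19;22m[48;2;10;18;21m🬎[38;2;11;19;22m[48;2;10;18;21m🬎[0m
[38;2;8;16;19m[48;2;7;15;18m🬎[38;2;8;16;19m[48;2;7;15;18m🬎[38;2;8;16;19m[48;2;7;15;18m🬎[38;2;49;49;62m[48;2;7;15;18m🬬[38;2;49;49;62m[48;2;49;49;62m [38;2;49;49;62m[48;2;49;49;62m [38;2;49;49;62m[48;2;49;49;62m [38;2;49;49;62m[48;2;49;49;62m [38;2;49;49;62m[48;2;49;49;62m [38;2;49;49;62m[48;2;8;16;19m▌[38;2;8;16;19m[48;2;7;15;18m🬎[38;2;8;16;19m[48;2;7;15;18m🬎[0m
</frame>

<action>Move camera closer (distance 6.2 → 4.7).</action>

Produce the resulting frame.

<frame>
[38;2;26;31;35m[48;2;65;65;81m🬎[38;2;27;32;36m[48;2;65;65;81m🬀[38;2;65;65;81m[48;2;65;65;81m [38;2;65;65;81m[48;2;65;65;81m [38;2;65;65;81m[48;2;65;65;81m [38;2;65;65;81m[48;2;65;65;81m [38;2;65;65;81m[48;2;65;65;81m [38;2;65;65;81m[48;2;65;65;81m [38;2;65;65;81m[48;2;65;65;81m [38;2;65;65;81m[48;2;65;65;81m [38;2;65;65;81m[48;2;65;65;81m [38;2;65;65;81m[48;2;26;31;35m🬱[0m
[38;2;65;65;81m[48;2;49;49;62m🬂[38;2;65;65;81m[48;2;49;49;62m🬂[38;2;65;65;81m[48;2;49;49;62m🬂[38;2;65;65;81m[48;2;49;49;62m🬂[38;2;65;65;81m[48;2;49;49;62m🬂[38;2;65;65;81m[48;2;49;49;62m🬂[38;2;65;65;81m[48;2;49;49;62m🬂[38;2;65;65;81m[48;2;49;49;62m🬂[38;2;65;65;81m[48;2;49;49;62m🬂[38;2;65;65;81m[48;2;49;49;62m🬂[38;2;65;65;81m[48;2;49;49;62m🬂[38;2;65;65;81m[48;2;49;49;62m🬂[0m
[38;2;49;49;62m[48;2;49;49;62m [38;2;49;49;62m[48;2;49;49;62m [38;2;49;49;62m[48;2;49;49;62m [38;2;49;49;62m[48;2;49;49;62m [38;2;49;49;62m[48;2;49;49;62m [38;2;49;49;62m[48;2;49;49;62m [38;2;49;49;62m[48;2;49;49;62m [38;2;49;49;62m[48;2;49;49;62m [38;2;49;49;62m[48;2;49;49;62m [38;2;49;49;62m[48;2;49;49;62m [38;2;49;49;62m[48;2;49;49;62m [38;2;49;49;62m[48;2;49;49;62m [0m
[38;2;49;49;62m[48;2;15;22;25m▐[38;2;49;49;62m[48;2;49;49;62m [38;2;49;49;62m[48;2;49;49;62m [38;2;49;49;62m[48;2;49;49;62m [38;2;49;49;62m[48;2;49;49;62m [38;2;49;49;62m[48;2;49;49;62m [38;2;49;49;62m[48;2;49;49;62m [38;2;49;49;62m[48;2;49;49;62m [38;2;49;49;62m[48;2;49;49;62m [38;2;49;49;62m[48;2;49;49;62m [38;2;49;49;62m[48;2;49;49;62m [38;2;49;49;62m[48;2;49;49;62m [0m
[38;2;11;19;22m[48;2;10;18;21m🬎[38;2;49;49;62m[48;2;49;49;62m [38;2;49;49;62m[48;2;49;49;62m [38;2;49;49;62m[48;2;49;49;62m [38;2;49;49;62m[48;2;49;49;62m [38;2;49;49;62m[48;2;49;49;62m [38;2;49;49;62m[48;2;49;49;62m [38;2;49;49;62m[48;2;49;49;62m [38;2;49;49;62m[48;2;49;49;62m [38;2;49;49;62m[48;2;49;49;62m [38;2;49;49;62m[48;2;49;49;62m [38;2;49;49;62m[48;2;13;19;22m▌[0m
[38;2;8;16;19m[48;2;7;15;18m🬎[38;2;49;49;62m[48;2;7;15;18m🬉[38;2;49;49;62m[48;2;49;49;62m [38;2;49;49;62m[48;2;49;49;62m [38;2;49;49;62m[48;2;49;49;62m [38;2;49;49;62m[48;2;49;49;62m [38;2;49;49;62m[48;2;49;49;62m [38;2;49;49;62m[48;2;49;49;62m [38;2;49;49;62m[48;2;49;49;62m [38;2;49;49;62m[48;2;49;49;62m [38;2;49;49;62m[48;2;49;49;62m [38;2;8;16;19m[48;2;7;15;18m🬎[0m
</frame>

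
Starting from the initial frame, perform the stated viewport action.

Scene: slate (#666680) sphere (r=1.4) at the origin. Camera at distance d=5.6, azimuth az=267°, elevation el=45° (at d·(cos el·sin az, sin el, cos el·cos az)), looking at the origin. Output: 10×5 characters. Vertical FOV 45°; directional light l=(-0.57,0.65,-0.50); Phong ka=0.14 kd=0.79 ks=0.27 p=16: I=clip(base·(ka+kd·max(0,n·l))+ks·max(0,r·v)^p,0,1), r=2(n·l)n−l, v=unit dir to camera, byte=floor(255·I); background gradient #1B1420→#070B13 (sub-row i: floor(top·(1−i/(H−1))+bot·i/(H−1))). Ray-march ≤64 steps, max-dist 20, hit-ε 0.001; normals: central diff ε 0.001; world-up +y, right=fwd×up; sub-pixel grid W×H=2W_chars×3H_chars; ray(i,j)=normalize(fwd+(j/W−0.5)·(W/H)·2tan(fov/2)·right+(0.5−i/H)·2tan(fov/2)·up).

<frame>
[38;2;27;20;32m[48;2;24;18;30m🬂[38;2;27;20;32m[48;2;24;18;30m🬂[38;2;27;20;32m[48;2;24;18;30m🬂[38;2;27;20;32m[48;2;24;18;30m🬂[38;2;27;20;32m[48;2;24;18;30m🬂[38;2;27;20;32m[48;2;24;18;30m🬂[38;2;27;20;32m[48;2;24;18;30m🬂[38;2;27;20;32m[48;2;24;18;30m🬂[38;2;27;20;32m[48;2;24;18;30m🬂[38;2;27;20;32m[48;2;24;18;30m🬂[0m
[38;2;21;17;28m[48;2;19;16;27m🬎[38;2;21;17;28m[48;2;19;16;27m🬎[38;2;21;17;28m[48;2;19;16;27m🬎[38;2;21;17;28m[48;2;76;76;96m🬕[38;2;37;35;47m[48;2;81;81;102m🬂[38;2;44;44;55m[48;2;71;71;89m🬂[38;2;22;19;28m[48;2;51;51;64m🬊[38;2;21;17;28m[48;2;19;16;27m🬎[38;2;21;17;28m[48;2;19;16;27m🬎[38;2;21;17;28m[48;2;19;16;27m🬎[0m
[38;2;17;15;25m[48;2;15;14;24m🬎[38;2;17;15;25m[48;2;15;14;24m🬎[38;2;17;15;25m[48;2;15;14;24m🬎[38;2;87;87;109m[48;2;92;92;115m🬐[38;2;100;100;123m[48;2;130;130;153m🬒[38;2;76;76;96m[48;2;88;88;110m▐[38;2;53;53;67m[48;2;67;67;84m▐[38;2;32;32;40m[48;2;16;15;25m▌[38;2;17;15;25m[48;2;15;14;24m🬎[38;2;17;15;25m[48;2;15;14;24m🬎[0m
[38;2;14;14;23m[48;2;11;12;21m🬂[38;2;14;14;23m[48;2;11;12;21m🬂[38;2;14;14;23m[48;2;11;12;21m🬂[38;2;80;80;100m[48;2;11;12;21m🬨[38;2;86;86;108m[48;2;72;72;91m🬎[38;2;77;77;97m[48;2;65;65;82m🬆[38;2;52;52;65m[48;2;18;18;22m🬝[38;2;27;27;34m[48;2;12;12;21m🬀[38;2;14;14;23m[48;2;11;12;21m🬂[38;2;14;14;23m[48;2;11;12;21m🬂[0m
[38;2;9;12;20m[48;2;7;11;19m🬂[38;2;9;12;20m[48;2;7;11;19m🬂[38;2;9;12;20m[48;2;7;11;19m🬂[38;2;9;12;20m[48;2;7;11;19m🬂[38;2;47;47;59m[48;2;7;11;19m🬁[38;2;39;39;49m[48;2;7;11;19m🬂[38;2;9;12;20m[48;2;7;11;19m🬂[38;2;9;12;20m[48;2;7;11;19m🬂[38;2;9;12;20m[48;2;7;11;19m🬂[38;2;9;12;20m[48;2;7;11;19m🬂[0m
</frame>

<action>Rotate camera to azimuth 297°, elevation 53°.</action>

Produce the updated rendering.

<frame>
[38;2;27;20;32m[48;2;24;18;30m🬂[38;2;27;20;32m[48;2;24;18;30m🬂[38;2;27;20;32m[48;2;24;18;30m🬂[38;2;27;20;32m[48;2;24;18;30m🬂[38;2;27;20;32m[48;2;24;18;30m🬂[38;2;27;20;32m[48;2;24;18;30m🬂[38;2;27;20;32m[48;2;24;18;30m🬂[38;2;27;20;32m[48;2;24;18;30m🬂[38;2;27;20;32m[48;2;24;18;30m🬂[38;2;27;20;32m[48;2;24;18;30m🬂[0m
[38;2;21;17;28m[48;2;19;16;27m🬎[38;2;21;17;28m[48;2;19;16;27m🬎[38;2;21;17;28m[48;2;19;16;27m🬎[38;2;21;17;28m[48;2;84;84;106m🬕[38;2;22;18;29m[48;2;75;75;95m🬀[38;2;45;45;56m[48;2;62;62;78m🬂[38;2;21;19;27m[48;2;42;42;53m🬨[38;2;21;17;28m[48;2;19;16;27m🬎[38;2;21;17;28m[48;2;19;16;27m🬎[38;2;21;17;28m[48;2;19;16;27m🬎[0m
[38;2;17;15;25m[48;2;15;14;24m🬎[38;2;17;15;25m[48;2;15;14;24m🬎[38;2;17;15;25m[48;2;15;14;24m🬎[38;2;102;102;125m[48;2;93;93;116m🬇[38;2;153;153;175m[48;2;96;96;117m🬃[38;2;69;69;87m[48;2;59;59;74m▌[38;2;47;47;59m[48;2;31;31;39m▌[38;2;14;14;17m[48;2;16;15;25m▌[38;2;17;15;25m[48;2;15;14;24m🬎[38;2;17;15;25m[48;2;15;14;24m🬎[0m
[38;2;14;14;23m[48;2;11;12;21m🬂[38;2;14;14;23m[48;2;11;12;21m🬂[38;2;14;14;23m[48;2;11;12;21m🬂[38;2;77;77;97m[48;2;11;12;21m🬨[38;2;76;76;95m[48;2;62;62;78m🬆[38;2;58;58;73m[48;2;44;44;56m🬆[38;2;37;37;47m[48;2;19;19;23m🬄[38;2;14;14;17m[48;2;12;12;21m🬀[38;2;14;14;23m[48;2;11;12;21m🬂[38;2;14;14;23m[48;2;11;12;21m🬂[0m
[38;2;9;12;20m[48;2;7;11;19m🬂[38;2;9;12;20m[48;2;7;11;19m🬂[38;2;9;12;20m[48;2;7;11;19m🬂[38;2;9;12;20m[48;2;7;11;19m🬂[38;2;35;35;45m[48;2;7;11;19m🬁[38;2;29;29;37m[48;2;8;11;18m🬀[38;2;9;12;20m[48;2;7;11;19m🬂[38;2;9;12;20m[48;2;7;11;19m🬂[38;2;9;12;20m[48;2;7;11;19m🬂[38;2;9;12;20m[48;2;7;11;19m🬂[0m
</frame>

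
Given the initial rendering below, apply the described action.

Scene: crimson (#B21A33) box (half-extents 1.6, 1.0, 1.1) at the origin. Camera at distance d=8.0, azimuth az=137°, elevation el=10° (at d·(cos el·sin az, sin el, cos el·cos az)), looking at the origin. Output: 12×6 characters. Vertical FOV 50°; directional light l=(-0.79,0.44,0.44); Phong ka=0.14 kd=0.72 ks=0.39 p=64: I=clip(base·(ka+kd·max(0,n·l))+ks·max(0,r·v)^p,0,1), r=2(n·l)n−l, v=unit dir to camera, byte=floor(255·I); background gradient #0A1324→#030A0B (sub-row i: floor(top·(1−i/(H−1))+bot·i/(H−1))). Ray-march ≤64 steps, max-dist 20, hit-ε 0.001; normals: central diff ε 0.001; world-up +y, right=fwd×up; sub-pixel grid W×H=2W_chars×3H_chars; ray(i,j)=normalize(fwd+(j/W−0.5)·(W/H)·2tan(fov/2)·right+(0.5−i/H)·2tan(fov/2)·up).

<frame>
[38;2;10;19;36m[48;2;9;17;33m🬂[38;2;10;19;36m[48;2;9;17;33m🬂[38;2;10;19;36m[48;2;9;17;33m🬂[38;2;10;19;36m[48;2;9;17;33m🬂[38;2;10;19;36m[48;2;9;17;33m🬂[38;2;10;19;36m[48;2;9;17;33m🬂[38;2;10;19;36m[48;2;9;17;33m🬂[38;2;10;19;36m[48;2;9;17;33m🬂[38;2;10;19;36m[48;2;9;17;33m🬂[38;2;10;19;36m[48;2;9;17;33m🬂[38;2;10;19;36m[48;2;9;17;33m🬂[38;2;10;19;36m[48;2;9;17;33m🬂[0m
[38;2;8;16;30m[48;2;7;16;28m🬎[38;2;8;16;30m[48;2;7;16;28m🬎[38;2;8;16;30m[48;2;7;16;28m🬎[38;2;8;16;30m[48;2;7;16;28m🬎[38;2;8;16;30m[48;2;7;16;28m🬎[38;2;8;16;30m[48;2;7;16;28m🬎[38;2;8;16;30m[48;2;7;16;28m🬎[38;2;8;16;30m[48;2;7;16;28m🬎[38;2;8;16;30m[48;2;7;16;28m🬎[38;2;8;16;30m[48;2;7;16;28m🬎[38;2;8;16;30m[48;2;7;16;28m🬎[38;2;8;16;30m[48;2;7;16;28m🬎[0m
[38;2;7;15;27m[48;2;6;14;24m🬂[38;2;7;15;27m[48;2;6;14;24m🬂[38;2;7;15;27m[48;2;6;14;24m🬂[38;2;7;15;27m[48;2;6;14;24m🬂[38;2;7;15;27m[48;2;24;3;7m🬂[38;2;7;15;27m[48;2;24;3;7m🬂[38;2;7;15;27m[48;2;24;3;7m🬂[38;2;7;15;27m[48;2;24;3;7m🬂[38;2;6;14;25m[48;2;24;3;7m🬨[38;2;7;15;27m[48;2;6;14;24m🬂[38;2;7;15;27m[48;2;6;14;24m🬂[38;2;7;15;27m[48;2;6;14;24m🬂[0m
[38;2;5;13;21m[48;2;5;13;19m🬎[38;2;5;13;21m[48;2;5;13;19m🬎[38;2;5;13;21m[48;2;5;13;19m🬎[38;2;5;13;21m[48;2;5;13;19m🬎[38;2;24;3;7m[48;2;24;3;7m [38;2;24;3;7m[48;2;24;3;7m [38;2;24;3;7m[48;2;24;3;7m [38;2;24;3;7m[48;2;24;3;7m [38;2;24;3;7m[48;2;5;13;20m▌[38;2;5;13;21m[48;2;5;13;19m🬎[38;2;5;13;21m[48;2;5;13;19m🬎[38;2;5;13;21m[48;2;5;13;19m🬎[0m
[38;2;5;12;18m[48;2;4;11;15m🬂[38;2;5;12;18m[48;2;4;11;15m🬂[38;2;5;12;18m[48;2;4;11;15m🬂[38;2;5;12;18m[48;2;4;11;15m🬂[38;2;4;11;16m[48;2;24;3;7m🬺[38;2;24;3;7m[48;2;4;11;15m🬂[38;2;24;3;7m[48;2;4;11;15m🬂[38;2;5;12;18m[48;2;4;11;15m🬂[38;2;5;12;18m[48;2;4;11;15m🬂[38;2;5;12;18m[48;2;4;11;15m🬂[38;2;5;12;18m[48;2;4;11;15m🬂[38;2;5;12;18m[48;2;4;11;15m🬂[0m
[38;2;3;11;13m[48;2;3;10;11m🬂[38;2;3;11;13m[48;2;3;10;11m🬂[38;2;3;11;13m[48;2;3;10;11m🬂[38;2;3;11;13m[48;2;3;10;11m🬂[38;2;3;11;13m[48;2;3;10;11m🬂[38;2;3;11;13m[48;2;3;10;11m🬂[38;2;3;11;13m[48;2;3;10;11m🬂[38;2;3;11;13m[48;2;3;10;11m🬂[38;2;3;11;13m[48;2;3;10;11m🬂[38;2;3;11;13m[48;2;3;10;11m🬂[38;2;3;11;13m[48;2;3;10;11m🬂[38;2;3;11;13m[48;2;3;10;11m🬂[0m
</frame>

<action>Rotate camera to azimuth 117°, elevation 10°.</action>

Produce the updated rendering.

<frame>
[38;2;10;19;36m[48;2;9;17;33m🬂[38;2;10;19;36m[48;2;9;17;33m🬂[38;2;10;19;36m[48;2;9;17;33m🬂[38;2;10;19;36m[48;2;9;17;33m🬂[38;2;10;19;36m[48;2;9;17;33m🬂[38;2;10;19;36m[48;2;9;17;33m🬂[38;2;10;19;36m[48;2;9;17;33m🬂[38;2;10;19;36m[48;2;9;17;33m🬂[38;2;10;19;36m[48;2;9;17;33m🬂[38;2;10;19;36m[48;2;9;17;33m🬂[38;2;10;19;36m[48;2;9;17;33m🬂[38;2;10;19;36m[48;2;9;17;33m🬂[0m
[38;2;8;16;30m[48;2;7;16;28m🬎[38;2;8;16;30m[48;2;7;16;28m🬎[38;2;8;16;30m[48;2;7;16;28m🬎[38;2;8;16;30m[48;2;7;16;28m🬎[38;2;8;16;30m[48;2;7;16;28m🬎[38;2;8;16;30m[48;2;7;16;28m🬎[38;2;8;16;30m[48;2;7;16;28m🬎[38;2;8;16;30m[48;2;7;16;28m🬎[38;2;8;16;30m[48;2;7;16;28m🬎[38;2;8;16;30m[48;2;7;16;28m🬎[38;2;8;16;30m[48;2;7;16;28m🬎[38;2;8;16;30m[48;2;7;16;28m🬎[0m
[38;2;7;15;27m[48;2;6;14;24m🬂[38;2;7;15;27m[48;2;6;14;24m🬂[38;2;7;15;27m[48;2;6;14;24m🬂[38;2;7;15;27m[48;2;6;14;24m🬂[38;2;7;15;27m[48;2;24;3;7m🬂[38;2;7;15;27m[48;2;24;3;7m🬂[38;2;7;15;27m[48;2;24;3;7m🬂[38;2;7;15;27m[48;2;24;3;7m🬂[38;2;7;15;27m[48;2;6;14;24m🬂[38;2;7;15;27m[48;2;6;14;24m🬂[38;2;7;15;27m[48;2;6;14;24m🬂[38;2;7;15;27m[48;2;6;14;24m🬂[0m
[38;2;5;13;21m[48;2;5;13;19m🬎[38;2;5;13;21m[48;2;5;13;19m🬎[38;2;5;13;21m[48;2;5;13;19m🬎[38;2;5;13;21m[48;2;5;13;19m🬎[38;2;24;3;7m[48;2;24;3;7m [38;2;24;3;7m[48;2;24;3;7m [38;2;24;3;7m[48;2;24;3;7m [38;2;24;3;7m[48;2;24;3;7m [38;2;5;13;21m[48;2;5;13;19m🬎[38;2;5;13;21m[48;2;5;13;19m🬎[38;2;5;13;21m[48;2;5;13;19m🬎[38;2;5;13;21m[48;2;5;13;19m🬎[0m
[38;2;5;12;18m[48;2;4;11;15m🬂[38;2;5;12;18m[48;2;4;11;15m🬂[38;2;5;12;18m[48;2;4;11;15m🬂[38;2;5;12;18m[48;2;4;11;15m🬂[38;2;24;3;7m[48;2;4;11;15m🬂[38;2;24;3;7m[48;2;4;11;15m🬂[38;2;24;3;7m[48;2;4;11;15m🬂[38;2;24;3;7m[48;2;4;11;16m🬀[38;2;5;12;18m[48;2;4;11;15m🬂[38;2;5;12;18m[48;2;4;11;15m🬂[38;2;5;12;18m[48;2;4;11;15m🬂[38;2;5;12;18m[48;2;4;11;15m🬂[0m
[38;2;3;11;13m[48;2;3;10;11m🬂[38;2;3;11;13m[48;2;3;10;11m🬂[38;2;3;11;13m[48;2;3;10;11m🬂[38;2;3;11;13m[48;2;3;10;11m🬂[38;2;3;11;13m[48;2;3;10;11m🬂[38;2;3;11;13m[48;2;3;10;11m🬂[38;2;3;11;13m[48;2;3;10;11m🬂[38;2;3;11;13m[48;2;3;10;11m🬂[38;2;3;11;13m[48;2;3;10;11m🬂[38;2;3;11;13m[48;2;3;10;11m🬂[38;2;3;11;13m[48;2;3;10;11m🬂[38;2;3;11;13m[48;2;3;10;11m🬂[0m
</frame>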